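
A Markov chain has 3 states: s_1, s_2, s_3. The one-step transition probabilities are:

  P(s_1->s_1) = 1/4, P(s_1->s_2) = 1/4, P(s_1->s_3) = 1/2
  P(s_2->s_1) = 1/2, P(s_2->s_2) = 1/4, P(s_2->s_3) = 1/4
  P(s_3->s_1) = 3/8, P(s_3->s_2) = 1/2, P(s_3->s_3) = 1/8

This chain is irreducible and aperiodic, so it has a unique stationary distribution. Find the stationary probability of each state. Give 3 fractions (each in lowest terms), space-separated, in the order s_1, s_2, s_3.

Answer: 17/46 15/46 7/23

Derivation:
The stationary distribution satisfies pi = pi * P, i.e.:
  pi_s_1 = 1/4*pi_s_1 + 1/2*pi_s_2 + 3/8*pi_s_3
  pi_s_2 = 1/4*pi_s_1 + 1/4*pi_s_2 + 1/2*pi_s_3
  pi_s_3 = 1/2*pi_s_1 + 1/4*pi_s_2 + 1/8*pi_s_3
with normalization: pi_s_1 + pi_s_2 + pi_s_3 = 1.

Using the first 2 balance equations plus normalization, the linear system A*pi = b is:
  [-3/4, 1/2, 3/8] . pi = 0
  [1/4, -3/4, 1/2] . pi = 0
  [1, 1, 1] . pi = 1

Solving yields:
  pi_s_1 = 17/46
  pi_s_2 = 15/46
  pi_s_3 = 7/23

Verification (pi * P):
  17/46*1/4 + 15/46*1/2 + 7/23*3/8 = 17/46 = pi_s_1  (ok)
  17/46*1/4 + 15/46*1/4 + 7/23*1/2 = 15/46 = pi_s_2  (ok)
  17/46*1/2 + 15/46*1/4 + 7/23*1/8 = 7/23 = pi_s_3  (ok)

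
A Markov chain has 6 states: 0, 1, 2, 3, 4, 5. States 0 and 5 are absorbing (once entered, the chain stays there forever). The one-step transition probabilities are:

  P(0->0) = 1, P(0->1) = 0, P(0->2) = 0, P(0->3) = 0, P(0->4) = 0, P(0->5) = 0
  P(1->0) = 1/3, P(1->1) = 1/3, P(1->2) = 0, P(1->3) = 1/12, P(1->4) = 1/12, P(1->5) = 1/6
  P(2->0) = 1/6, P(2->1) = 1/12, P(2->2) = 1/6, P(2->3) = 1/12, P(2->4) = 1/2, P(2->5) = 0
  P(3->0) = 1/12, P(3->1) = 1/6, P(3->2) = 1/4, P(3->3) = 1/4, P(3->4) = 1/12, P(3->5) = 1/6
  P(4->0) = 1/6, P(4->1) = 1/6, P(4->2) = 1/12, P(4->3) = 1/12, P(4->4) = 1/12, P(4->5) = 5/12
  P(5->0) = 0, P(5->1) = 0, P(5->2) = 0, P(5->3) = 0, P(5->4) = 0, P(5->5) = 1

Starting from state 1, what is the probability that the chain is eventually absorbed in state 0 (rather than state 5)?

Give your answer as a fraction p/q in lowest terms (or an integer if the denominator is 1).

Let a_i = P(absorbed in 0 | start in state i).
Boundary conditions: a_0 = 1, a_5 = 0.
For each transient state i, a_i = sum_j P(i->j) * a_j:
  a_1 = 1/3*a_0 + 1/3*a_1 + 0*a_2 + 1/12*a_3 + 1/12*a_4 + 1/6*a_5
  a_2 = 1/6*a_0 + 1/12*a_1 + 1/6*a_2 + 1/12*a_3 + 1/2*a_4 + 0*a_5
  a_3 = 1/12*a_0 + 1/6*a_1 + 1/4*a_2 + 1/4*a_3 + 1/12*a_4 + 1/6*a_5
  a_4 = 1/6*a_0 + 1/6*a_1 + 1/12*a_2 + 1/12*a_3 + 1/12*a_4 + 5/12*a_5

Substituting a_0 = 1 and a_5 = 0, rearrange to (I - Q) a = r where r[i] = P(i -> 0):
  [2/3, 0, -1/12, -1/12] . (a_1, a_2, a_3, a_4) = 1/3
  [-1/12, 5/6, -1/12, -1/2] . (a_1, a_2, a_3, a_4) = 1/6
  [-1/6, -1/4, 3/4, -1/12] . (a_1, a_2, a_3, a_4) = 1/12
  [-1/6, -1/12, -1/12, 11/12] . (a_1, a_2, a_3, a_4) = 1/6

Solving yields:
  a_1 = 57/94
  a_2 = 581/1081
  a_3 = 1011/2162
  a_4 = 829/2162

Starting state is 1, so the absorption probability is a_1 = 57/94.

Answer: 57/94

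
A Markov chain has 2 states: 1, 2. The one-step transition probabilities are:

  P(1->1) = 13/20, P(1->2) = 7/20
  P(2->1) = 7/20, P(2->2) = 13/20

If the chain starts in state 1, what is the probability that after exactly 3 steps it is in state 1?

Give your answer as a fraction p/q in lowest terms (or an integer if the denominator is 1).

Answer: 1027/2000

Derivation:
Computing P^3 by repeated multiplication:
P^1 =
  1: [13/20, 7/20]
  2: [7/20, 13/20]
P^2 =
  1: [109/200, 91/200]
  2: [91/200, 109/200]
P^3 =
  1: [1027/2000, 973/2000]
  2: [973/2000, 1027/2000]

(P^3)[1 -> 1] = 1027/2000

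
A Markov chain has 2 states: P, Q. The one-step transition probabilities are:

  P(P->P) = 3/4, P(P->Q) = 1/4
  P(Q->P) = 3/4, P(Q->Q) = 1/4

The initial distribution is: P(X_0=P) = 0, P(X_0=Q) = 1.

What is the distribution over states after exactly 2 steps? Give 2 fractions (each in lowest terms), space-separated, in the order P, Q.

Answer: 3/4 1/4

Derivation:
Propagating the distribution step by step (d_{t+1} = d_t * P):
d_0 = (P=0, Q=1)
  d_1[P] = 0*3/4 + 1*3/4 = 3/4
  d_1[Q] = 0*1/4 + 1*1/4 = 1/4
d_1 = (P=3/4, Q=1/4)
  d_2[P] = 3/4*3/4 + 1/4*3/4 = 3/4
  d_2[Q] = 3/4*1/4 + 1/4*1/4 = 1/4
d_2 = (P=3/4, Q=1/4)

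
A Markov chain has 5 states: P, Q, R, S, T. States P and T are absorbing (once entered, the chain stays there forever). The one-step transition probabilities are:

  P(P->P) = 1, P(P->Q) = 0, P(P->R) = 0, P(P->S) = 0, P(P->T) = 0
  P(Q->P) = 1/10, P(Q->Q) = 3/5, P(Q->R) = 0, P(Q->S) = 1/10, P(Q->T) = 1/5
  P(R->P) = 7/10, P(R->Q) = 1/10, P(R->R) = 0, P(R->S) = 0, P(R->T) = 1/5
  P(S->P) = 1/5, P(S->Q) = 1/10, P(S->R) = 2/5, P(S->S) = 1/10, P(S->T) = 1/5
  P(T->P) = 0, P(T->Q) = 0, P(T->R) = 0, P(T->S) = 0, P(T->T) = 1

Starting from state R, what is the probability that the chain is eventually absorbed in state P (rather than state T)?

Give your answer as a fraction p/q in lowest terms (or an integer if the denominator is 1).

Let a_i = P(absorbed in P | start in state i).
Boundary conditions: a_P = 1, a_T = 0.
For each transient state i, a_i = sum_j P(i->j) * a_j:
  a_Q = 1/10*a_P + 3/5*a_Q + 0*a_R + 1/10*a_S + 1/5*a_T
  a_R = 7/10*a_P + 1/10*a_Q + 0*a_R + 0*a_S + 1/5*a_T
  a_S = 1/5*a_P + 1/10*a_Q + 2/5*a_R + 1/10*a_S + 1/5*a_T

Substituting a_P = 1 and a_T = 0, rearrange to (I - Q) a = r where r[i] = P(i -> P):
  [2/5, 0, -1/10] . (a_Q, a_R, a_S) = 1/10
  [-1/10, 1, 0] . (a_Q, a_R, a_S) = 7/10
  [-1/10, -2/5, 9/10] . (a_Q, a_R, a_S) = 1/5

Solving yields:
  a_Q = 69/173
  a_R = 128/173
  a_S = 103/173

Starting state is R, so the absorption probability is a_R = 128/173.

Answer: 128/173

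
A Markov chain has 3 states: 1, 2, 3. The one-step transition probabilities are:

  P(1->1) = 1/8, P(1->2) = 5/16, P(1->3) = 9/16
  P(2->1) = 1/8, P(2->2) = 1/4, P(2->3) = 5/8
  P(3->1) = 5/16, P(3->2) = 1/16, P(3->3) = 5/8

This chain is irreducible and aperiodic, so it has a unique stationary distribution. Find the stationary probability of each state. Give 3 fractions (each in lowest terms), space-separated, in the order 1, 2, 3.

Answer: 62/259 39/259 158/259

Derivation:
The stationary distribution satisfies pi = pi * P, i.e.:
  pi_1 = 1/8*pi_1 + 1/8*pi_2 + 5/16*pi_3
  pi_2 = 5/16*pi_1 + 1/4*pi_2 + 1/16*pi_3
  pi_3 = 9/16*pi_1 + 5/8*pi_2 + 5/8*pi_3
with normalization: pi_1 + pi_2 + pi_3 = 1.

Using the first 2 balance equations plus normalization, the linear system A*pi = b is:
  [-7/8, 1/8, 5/16] . pi = 0
  [5/16, -3/4, 1/16] . pi = 0
  [1, 1, 1] . pi = 1

Solving yields:
  pi_1 = 62/259
  pi_2 = 39/259
  pi_3 = 158/259

Verification (pi * P):
  62/259*1/8 + 39/259*1/8 + 158/259*5/16 = 62/259 = pi_1  (ok)
  62/259*5/16 + 39/259*1/4 + 158/259*1/16 = 39/259 = pi_2  (ok)
  62/259*9/16 + 39/259*5/8 + 158/259*5/8 = 158/259 = pi_3  (ok)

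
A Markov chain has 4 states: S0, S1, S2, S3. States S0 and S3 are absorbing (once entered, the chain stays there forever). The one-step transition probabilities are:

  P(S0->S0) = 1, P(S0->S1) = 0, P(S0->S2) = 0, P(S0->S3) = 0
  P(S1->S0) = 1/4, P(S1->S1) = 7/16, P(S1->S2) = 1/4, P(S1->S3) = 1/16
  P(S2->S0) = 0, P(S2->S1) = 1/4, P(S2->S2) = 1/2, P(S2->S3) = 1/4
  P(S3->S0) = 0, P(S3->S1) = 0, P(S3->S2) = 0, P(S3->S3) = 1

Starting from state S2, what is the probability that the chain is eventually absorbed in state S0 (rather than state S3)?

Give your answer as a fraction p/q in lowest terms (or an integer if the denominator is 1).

Answer: 2/7

Derivation:
Let a_i = P(absorbed in S0 | start in state i).
Boundary conditions: a_S0 = 1, a_S3 = 0.
For each transient state i, a_i = sum_j P(i->j) * a_j:
  a_S1 = 1/4*a_S0 + 7/16*a_S1 + 1/4*a_S2 + 1/16*a_S3
  a_S2 = 0*a_S0 + 1/4*a_S1 + 1/2*a_S2 + 1/4*a_S3

Substituting a_S0 = 1 and a_S3 = 0, rearrange to (I - Q) a = r where r[i] = P(i -> S0):
  [9/16, -1/4] . (a_S1, a_S2) = 1/4
  [-1/4, 1/2] . (a_S1, a_S2) = 0

Solving yields:
  a_S1 = 4/7
  a_S2 = 2/7

Starting state is S2, so the absorption probability is a_S2 = 2/7.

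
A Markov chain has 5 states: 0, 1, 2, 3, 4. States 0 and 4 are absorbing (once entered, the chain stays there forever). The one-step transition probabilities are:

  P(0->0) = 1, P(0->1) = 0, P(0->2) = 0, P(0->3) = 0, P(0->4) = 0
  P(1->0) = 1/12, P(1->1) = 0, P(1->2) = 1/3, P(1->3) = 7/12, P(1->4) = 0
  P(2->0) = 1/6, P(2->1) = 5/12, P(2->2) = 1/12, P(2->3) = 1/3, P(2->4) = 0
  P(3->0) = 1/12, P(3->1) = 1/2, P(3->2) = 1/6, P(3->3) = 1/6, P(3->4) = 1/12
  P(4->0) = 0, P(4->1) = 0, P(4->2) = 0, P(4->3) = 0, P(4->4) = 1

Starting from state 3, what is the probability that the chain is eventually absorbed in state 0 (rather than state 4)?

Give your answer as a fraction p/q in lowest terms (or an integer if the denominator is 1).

Let a_i = P(absorbed in 0 | start in state i).
Boundary conditions: a_0 = 1, a_4 = 0.
For each transient state i, a_i = sum_j P(i->j) * a_j:
  a_1 = 1/12*a_0 + 0*a_1 + 1/3*a_2 + 7/12*a_3 + 0*a_4
  a_2 = 1/6*a_0 + 5/12*a_1 + 1/12*a_2 + 1/3*a_3 + 0*a_4
  a_3 = 1/12*a_0 + 1/2*a_1 + 1/6*a_2 + 1/6*a_3 + 1/12*a_4

Substituting a_0 = 1 and a_4 = 0, rearrange to (I - Q) a = r where r[i] = P(i -> 0):
  [1, -1/3, -7/12] . (a_1, a_2, a_3) = 1/12
  [-5/12, 11/12, -1/3] . (a_1, a_2, a_3) = 1/6
  [-1/2, -1/6, 5/6] . (a_1, a_2, a_3) = 1/12

Solving yields:
  a_1 = 101/132
  a_2 = 313/396
  a_3 = 71/99

Starting state is 3, so the absorption probability is a_3 = 71/99.

Answer: 71/99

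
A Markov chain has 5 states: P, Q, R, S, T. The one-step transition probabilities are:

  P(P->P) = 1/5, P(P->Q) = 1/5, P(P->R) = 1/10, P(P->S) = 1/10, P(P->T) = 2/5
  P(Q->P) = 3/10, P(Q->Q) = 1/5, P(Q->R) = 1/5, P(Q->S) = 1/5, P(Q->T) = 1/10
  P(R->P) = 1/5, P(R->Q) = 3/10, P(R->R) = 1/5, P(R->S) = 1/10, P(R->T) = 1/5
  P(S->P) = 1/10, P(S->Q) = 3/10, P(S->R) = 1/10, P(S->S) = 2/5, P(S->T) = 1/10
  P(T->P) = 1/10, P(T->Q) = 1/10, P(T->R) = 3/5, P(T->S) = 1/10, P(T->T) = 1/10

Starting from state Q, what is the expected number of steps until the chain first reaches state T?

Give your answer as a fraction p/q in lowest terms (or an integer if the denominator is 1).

Answer: 4220/769

Derivation:
Let h_i = expected steps to first reach T from state i.
Boundary: h_T = 0.
First-step equations for the other states:
  h_P = 1 + 1/5*h_P + 1/5*h_Q + 1/10*h_R + 1/10*h_S + 2/5*h_T
  h_Q = 1 + 3/10*h_P + 1/5*h_Q + 1/5*h_R + 1/5*h_S + 1/10*h_T
  h_R = 1 + 1/5*h_P + 3/10*h_Q + 1/5*h_R + 1/10*h_S + 1/5*h_T
  h_S = 1 + 1/10*h_P + 3/10*h_Q + 1/10*h_R + 2/5*h_S + 1/10*h_T

Substituting h_T = 0 and rearranging gives the linear system (I - Q) h = 1:
  [4/5, -1/5, -1/10, -1/10] . (h_P, h_Q, h_R, h_S) = 1
  [-3/10, 4/5, -1/5, -1/5] . (h_P, h_Q, h_R, h_S) = 1
  [-1/5, -3/10, 4/5, -1/10] . (h_P, h_Q, h_R, h_S) = 1
  [-1/10, -3/10, -1/10, 3/5] . (h_P, h_Q, h_R, h_S) = 1

Solving yields:
  h_P = 3070/769
  h_Q = 4220/769
  h_R = 3880/769
  h_S = 4550/769

Starting state is Q, so the expected hitting time is h_Q = 4220/769.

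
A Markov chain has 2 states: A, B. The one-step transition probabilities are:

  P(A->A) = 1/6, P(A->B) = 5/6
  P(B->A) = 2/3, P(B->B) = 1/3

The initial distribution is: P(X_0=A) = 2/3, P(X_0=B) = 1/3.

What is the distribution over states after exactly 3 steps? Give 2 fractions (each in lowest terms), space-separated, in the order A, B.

Propagating the distribution step by step (d_{t+1} = d_t * P):
d_0 = (A=2/3, B=1/3)
  d_1[A] = 2/3*1/6 + 1/3*2/3 = 1/3
  d_1[B] = 2/3*5/6 + 1/3*1/3 = 2/3
d_1 = (A=1/3, B=2/3)
  d_2[A] = 1/3*1/6 + 2/3*2/3 = 1/2
  d_2[B] = 1/3*5/6 + 2/3*1/3 = 1/2
d_2 = (A=1/2, B=1/2)
  d_3[A] = 1/2*1/6 + 1/2*2/3 = 5/12
  d_3[B] = 1/2*5/6 + 1/2*1/3 = 7/12
d_3 = (A=5/12, B=7/12)

Answer: 5/12 7/12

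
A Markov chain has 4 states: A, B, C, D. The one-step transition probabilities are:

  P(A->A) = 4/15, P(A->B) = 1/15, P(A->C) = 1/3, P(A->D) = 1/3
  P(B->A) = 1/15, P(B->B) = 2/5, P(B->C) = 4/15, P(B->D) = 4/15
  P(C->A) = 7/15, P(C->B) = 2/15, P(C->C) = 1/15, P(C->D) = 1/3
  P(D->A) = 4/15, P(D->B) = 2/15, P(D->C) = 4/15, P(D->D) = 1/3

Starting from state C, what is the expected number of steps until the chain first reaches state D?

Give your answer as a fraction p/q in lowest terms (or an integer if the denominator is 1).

Answer: 2880/931

Derivation:
Let h_i = expected steps to first reach D from state i.
Boundary: h_D = 0.
First-step equations for the other states:
  h_A = 1 + 4/15*h_A + 1/15*h_B + 1/3*h_C + 1/3*h_D
  h_B = 1 + 1/15*h_A + 2/5*h_B + 4/15*h_C + 4/15*h_D
  h_C = 1 + 7/15*h_A + 2/15*h_B + 1/15*h_C + 1/3*h_D

Substituting h_D = 0 and rearranging gives the linear system (I - Q) h = 1:
  [11/15, -1/15, -1/3] . (h_A, h_B, h_C) = 1
  [-1/15, 3/5, -4/15] . (h_A, h_B, h_C) = 1
  [-7/15, -2/15, 14/15] . (h_A, h_B, h_C) = 1

Solving yields:
  h_A = 2865/931
  h_B = 450/133
  h_C = 2880/931

Starting state is C, so the expected hitting time is h_C = 2880/931.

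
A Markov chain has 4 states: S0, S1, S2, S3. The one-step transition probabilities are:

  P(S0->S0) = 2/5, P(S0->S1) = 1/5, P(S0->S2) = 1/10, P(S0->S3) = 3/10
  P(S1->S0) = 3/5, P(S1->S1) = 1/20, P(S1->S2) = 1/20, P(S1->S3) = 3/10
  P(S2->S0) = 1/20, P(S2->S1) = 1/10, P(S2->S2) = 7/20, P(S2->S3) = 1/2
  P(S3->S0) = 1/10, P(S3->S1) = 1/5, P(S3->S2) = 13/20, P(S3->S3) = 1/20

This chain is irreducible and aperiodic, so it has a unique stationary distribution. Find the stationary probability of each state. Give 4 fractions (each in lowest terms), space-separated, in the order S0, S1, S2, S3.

Answer: 559/2521 364/2521 856/2521 742/2521

Derivation:
The stationary distribution satisfies pi = pi * P, i.e.:
  pi_S0 = 2/5*pi_S0 + 3/5*pi_S1 + 1/20*pi_S2 + 1/10*pi_S3
  pi_S1 = 1/5*pi_S0 + 1/20*pi_S1 + 1/10*pi_S2 + 1/5*pi_S3
  pi_S2 = 1/10*pi_S0 + 1/20*pi_S1 + 7/20*pi_S2 + 13/20*pi_S3
  pi_S3 = 3/10*pi_S0 + 3/10*pi_S1 + 1/2*pi_S2 + 1/20*pi_S3
with normalization: pi_S0 + pi_S1 + pi_S2 + pi_S3 = 1.

Using the first 3 balance equations plus normalization, the linear system A*pi = b is:
  [-3/5, 3/5, 1/20, 1/10] . pi = 0
  [1/5, -19/20, 1/10, 1/5] . pi = 0
  [1/10, 1/20, -13/20, 13/20] . pi = 0
  [1, 1, 1, 1] . pi = 1

Solving yields:
  pi_S0 = 559/2521
  pi_S1 = 364/2521
  pi_S2 = 856/2521
  pi_S3 = 742/2521

Verification (pi * P):
  559/2521*2/5 + 364/2521*3/5 + 856/2521*1/20 + 742/2521*1/10 = 559/2521 = pi_S0  (ok)
  559/2521*1/5 + 364/2521*1/20 + 856/2521*1/10 + 742/2521*1/5 = 364/2521 = pi_S1  (ok)
  559/2521*1/10 + 364/2521*1/20 + 856/2521*7/20 + 742/2521*13/20 = 856/2521 = pi_S2  (ok)
  559/2521*3/10 + 364/2521*3/10 + 856/2521*1/2 + 742/2521*1/20 = 742/2521 = pi_S3  (ok)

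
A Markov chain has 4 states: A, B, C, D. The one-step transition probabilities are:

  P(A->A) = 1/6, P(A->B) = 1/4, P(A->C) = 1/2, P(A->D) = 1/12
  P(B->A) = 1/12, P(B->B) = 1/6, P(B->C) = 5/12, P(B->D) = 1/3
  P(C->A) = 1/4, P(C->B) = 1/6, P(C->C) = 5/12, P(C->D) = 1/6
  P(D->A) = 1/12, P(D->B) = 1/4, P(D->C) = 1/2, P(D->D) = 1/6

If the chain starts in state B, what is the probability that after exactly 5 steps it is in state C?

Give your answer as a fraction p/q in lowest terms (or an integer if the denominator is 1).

Computing P^5 by repeated multiplication:
P^1 =
  A: [1/6, 1/4, 1/2, 1/12]
  B: [1/12, 1/6, 5/12, 1/3]
  C: [1/4, 1/6, 5/12, 1/6]
  D: [1/12, 1/4, 1/2, 1/6]
P^2 =
  A: [13/72, 3/16, 7/16, 7/36]
  B: [23/144, 29/144, 65/144, 3/16]
  C: [25/144, 29/144, 65/144, 25/144]
  D: [25/144, 3/16, 7/16, 29/144]
P^3 =
  A: [37/216, 19/96, 43/96, 79/432]
  B: [11/64, 169/864, 385/864, 323/1728]
  C: [299/1728, 169/864, 385/864, 107/576]
  D: [295/1728, 19/96, 43/96, 317/1728]
P^4 =
  A: [893/5184, 113/576, 257/576, 961/5184]
  B: [3565/20736, 1019/5184, 2315/5184, 3835/20736]
  C: [1189/6912, 1019/5184, 2315/5184, 3833/20736]
  D: [3571/20736, 113/576, 257/576, 3845/20736]
P^5 =
  A: [10703/62208, 679/3456, 1543/3456, 11509/62208]
  B: [42821/248832, 6109/31104, 13885/31104, 15353/82944]
  C: [42823/248832, 6109/31104, 13885/31104, 46057/248832]
  D: [42811/248832, 679/3456, 1543/3456, 46037/248832]

(P^5)[B -> C] = 13885/31104

Answer: 13885/31104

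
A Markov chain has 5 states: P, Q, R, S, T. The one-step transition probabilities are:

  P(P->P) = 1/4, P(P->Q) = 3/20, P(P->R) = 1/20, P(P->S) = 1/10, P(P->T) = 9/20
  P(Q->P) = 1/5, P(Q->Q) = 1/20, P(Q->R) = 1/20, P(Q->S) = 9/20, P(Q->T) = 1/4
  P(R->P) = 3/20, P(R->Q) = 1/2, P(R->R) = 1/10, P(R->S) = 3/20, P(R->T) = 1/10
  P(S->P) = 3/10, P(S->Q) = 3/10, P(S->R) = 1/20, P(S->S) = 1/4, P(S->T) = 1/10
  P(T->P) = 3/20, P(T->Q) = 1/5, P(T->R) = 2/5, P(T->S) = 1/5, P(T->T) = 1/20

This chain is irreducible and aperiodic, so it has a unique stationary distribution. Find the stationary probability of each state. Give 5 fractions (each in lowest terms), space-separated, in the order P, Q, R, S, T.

The stationary distribution satisfies pi = pi * P, i.e.:
  pi_P = 1/4*pi_P + 1/5*pi_Q + 3/20*pi_R + 3/10*pi_S + 3/20*pi_T
  pi_Q = 3/20*pi_P + 1/20*pi_Q + 1/2*pi_R + 3/10*pi_S + 1/5*pi_T
  pi_R = 1/20*pi_P + 1/20*pi_Q + 1/10*pi_R + 1/20*pi_S + 2/5*pi_T
  pi_S = 1/10*pi_P + 9/20*pi_Q + 3/20*pi_R + 1/4*pi_S + 1/5*pi_T
  pi_T = 9/20*pi_P + 1/4*pi_Q + 1/10*pi_R + 1/10*pi_S + 1/20*pi_T
with normalization: pi_P + pi_Q + pi_R + pi_S + pi_T = 1.

Using the first 4 balance equations plus normalization, the linear system A*pi = b is:
  [-3/4, 1/5, 3/20, 3/10, 3/20] . pi = 0
  [3/20, -19/20, 1/2, 3/10, 1/5] . pi = 0
  [1/20, 1/20, -9/10, 1/20, 2/5] . pi = 0
  [1/10, 9/20, 3/20, -3/4, 1/5] . pi = 0
  [1, 1, 1, 1, 1] . pi = 1

Solving yields:
  pi_P = 48181/220519
  pi_Q = 48075/220519
  pi_R = 27791/220519
  pi_S = 52542/220519
  pi_T = 43930/220519

Verification (pi * P):
  48181/220519*1/4 + 48075/220519*1/5 + 27791/220519*3/20 + 52542/220519*3/10 + 43930/220519*3/20 = 48181/220519 = pi_P  (ok)
  48181/220519*3/20 + 48075/220519*1/20 + 27791/220519*1/2 + 52542/220519*3/10 + 43930/220519*1/5 = 48075/220519 = pi_Q  (ok)
  48181/220519*1/20 + 48075/220519*1/20 + 27791/220519*1/10 + 52542/220519*1/20 + 43930/220519*2/5 = 27791/220519 = pi_R  (ok)
  48181/220519*1/10 + 48075/220519*9/20 + 27791/220519*3/20 + 52542/220519*1/4 + 43930/220519*1/5 = 52542/220519 = pi_S  (ok)
  48181/220519*9/20 + 48075/220519*1/4 + 27791/220519*1/10 + 52542/220519*1/10 + 43930/220519*1/20 = 43930/220519 = pi_T  (ok)

Answer: 48181/220519 48075/220519 27791/220519 52542/220519 43930/220519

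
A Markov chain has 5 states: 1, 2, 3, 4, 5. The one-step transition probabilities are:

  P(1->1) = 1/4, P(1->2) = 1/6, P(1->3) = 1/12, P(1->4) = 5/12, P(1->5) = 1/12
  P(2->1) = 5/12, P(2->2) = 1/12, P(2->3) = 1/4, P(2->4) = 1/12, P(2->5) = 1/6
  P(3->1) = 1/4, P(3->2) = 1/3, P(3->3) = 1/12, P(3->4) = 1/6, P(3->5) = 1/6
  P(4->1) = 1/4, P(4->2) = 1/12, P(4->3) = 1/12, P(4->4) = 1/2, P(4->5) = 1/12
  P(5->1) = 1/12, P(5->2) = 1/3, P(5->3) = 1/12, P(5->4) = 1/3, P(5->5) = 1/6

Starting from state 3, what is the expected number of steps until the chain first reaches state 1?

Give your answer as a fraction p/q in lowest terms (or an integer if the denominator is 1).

Let h_i = expected steps to first reach 1 from state i.
Boundary: h_1 = 0.
First-step equations for the other states:
  h_2 = 1 + 5/12*h_1 + 1/12*h_2 + 1/4*h_3 + 1/12*h_4 + 1/6*h_5
  h_3 = 1 + 1/4*h_1 + 1/3*h_2 + 1/12*h_3 + 1/6*h_4 + 1/6*h_5
  h_4 = 1 + 1/4*h_1 + 1/12*h_2 + 1/12*h_3 + 1/2*h_4 + 1/12*h_5
  h_5 = 1 + 1/12*h_1 + 1/3*h_2 + 1/12*h_3 + 1/3*h_4 + 1/6*h_5

Substituting h_1 = 0 and rearranging gives the linear system (I - Q) h = 1:
  [11/12, -1/4, -1/12, -1/6] . (h_2, h_3, h_4, h_5) = 1
  [-1/3, 11/12, -1/6, -1/6] . (h_2, h_3, h_4, h_5) = 1
  [-1/12, -1/12, 1/2, -1/12] . (h_2, h_3, h_4, h_5) = 1
  [-1/3, -1/12, -1/3, 5/6] . (h_2, h_3, h_4, h_5) = 1

Solving yields:
  h_2 = 7440/2251
  h_3 = 8604/2251
  h_4 = 8856/2251
  h_5 = 10080/2251

Starting state is 3, so the expected hitting time is h_3 = 8604/2251.

Answer: 8604/2251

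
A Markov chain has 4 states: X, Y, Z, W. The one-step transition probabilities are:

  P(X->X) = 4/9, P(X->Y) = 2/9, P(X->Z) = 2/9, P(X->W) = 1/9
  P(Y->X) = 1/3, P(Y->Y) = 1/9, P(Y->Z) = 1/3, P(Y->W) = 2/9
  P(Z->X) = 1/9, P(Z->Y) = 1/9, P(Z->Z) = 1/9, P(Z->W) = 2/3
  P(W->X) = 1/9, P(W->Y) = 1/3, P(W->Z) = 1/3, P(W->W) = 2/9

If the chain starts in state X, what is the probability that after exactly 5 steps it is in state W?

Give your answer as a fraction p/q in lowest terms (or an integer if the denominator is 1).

Computing P^5 by repeated multiplication:
P^1 =
  X: [4/9, 2/9, 2/9, 1/9]
  Y: [1/3, 1/9, 1/3, 2/9]
  Z: [1/9, 1/9, 1/9, 2/3]
  W: [1/9, 1/3, 1/3, 2/9]
P^2 =
  X: [25/81, 5/27, 19/81, 22/81]
  Y: [20/81, 16/81, 2/9, 1/3]
  Z: [14/81, 22/81, 8/27, 7/27]
  W: [2/9, 14/81, 20/81, 29/81]
P^3 =
  X: [62/243, 50/243, 20/81, 71/243]
  Y: [173/729, 155/729, 187/729, 214/729]
  Z: [167/729, 137/729, 181/729, 244/729]
  W: [163/729, 157/729, 185/729, 224/729]
P^4 =
  X: [529/2187, 149/729, 547/2187, 664/2187]
  Y: [1558/6561, 1330/6561, 1640/6561, 2033/6561]
  Z: [1504/6561, 1384/6561, 1658/6561, 2015/6561]
  W: [1532/6561, 1340/6561, 1654/6561, 2035/6561]
P^5 =
  X: [1556/6561, 1348/6561, 1646/6561, 2011/6561]
  Y: [13895/59049, 12185/59049, 14845/59049, 18124/59049]
  Z: [13841/59049, 12095/59049, 14863/59049, 18250/59049]
  W: [13837/59049, 12163/59049, 14843/59049, 18206/59049]

(P^5)[X -> W] = 2011/6561

Answer: 2011/6561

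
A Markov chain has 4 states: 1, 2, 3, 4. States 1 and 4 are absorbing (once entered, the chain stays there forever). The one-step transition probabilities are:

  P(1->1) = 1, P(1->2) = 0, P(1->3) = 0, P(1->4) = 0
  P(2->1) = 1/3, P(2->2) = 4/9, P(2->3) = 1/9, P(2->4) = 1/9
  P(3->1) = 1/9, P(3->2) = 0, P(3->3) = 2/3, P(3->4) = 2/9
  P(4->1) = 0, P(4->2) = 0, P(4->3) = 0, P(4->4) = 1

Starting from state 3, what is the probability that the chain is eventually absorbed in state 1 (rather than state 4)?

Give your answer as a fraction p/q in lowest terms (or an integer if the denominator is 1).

Answer: 1/3

Derivation:
Let a_i = P(absorbed in 1 | start in state i).
Boundary conditions: a_1 = 1, a_4 = 0.
For each transient state i, a_i = sum_j P(i->j) * a_j:
  a_2 = 1/3*a_1 + 4/9*a_2 + 1/9*a_3 + 1/9*a_4
  a_3 = 1/9*a_1 + 0*a_2 + 2/3*a_3 + 2/9*a_4

Substituting a_1 = 1 and a_4 = 0, rearrange to (I - Q) a = r where r[i] = P(i -> 1):
  [5/9, -1/9] . (a_2, a_3) = 1/3
  [0, 1/3] . (a_2, a_3) = 1/9

Solving yields:
  a_2 = 2/3
  a_3 = 1/3

Starting state is 3, so the absorption probability is a_3 = 1/3.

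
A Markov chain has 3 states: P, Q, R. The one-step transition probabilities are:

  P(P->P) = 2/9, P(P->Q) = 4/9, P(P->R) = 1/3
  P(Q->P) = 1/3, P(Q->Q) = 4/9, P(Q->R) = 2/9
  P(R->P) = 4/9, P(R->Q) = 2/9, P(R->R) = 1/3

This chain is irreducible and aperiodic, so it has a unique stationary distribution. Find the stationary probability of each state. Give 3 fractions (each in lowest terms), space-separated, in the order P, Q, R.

Answer: 26/79 30/79 23/79

Derivation:
The stationary distribution satisfies pi = pi * P, i.e.:
  pi_P = 2/9*pi_P + 1/3*pi_Q + 4/9*pi_R
  pi_Q = 4/9*pi_P + 4/9*pi_Q + 2/9*pi_R
  pi_R = 1/3*pi_P + 2/9*pi_Q + 1/3*pi_R
with normalization: pi_P + pi_Q + pi_R = 1.

Using the first 2 balance equations plus normalization, the linear system A*pi = b is:
  [-7/9, 1/3, 4/9] . pi = 0
  [4/9, -5/9, 2/9] . pi = 0
  [1, 1, 1] . pi = 1

Solving yields:
  pi_P = 26/79
  pi_Q = 30/79
  pi_R = 23/79

Verification (pi * P):
  26/79*2/9 + 30/79*1/3 + 23/79*4/9 = 26/79 = pi_P  (ok)
  26/79*4/9 + 30/79*4/9 + 23/79*2/9 = 30/79 = pi_Q  (ok)
  26/79*1/3 + 30/79*2/9 + 23/79*1/3 = 23/79 = pi_R  (ok)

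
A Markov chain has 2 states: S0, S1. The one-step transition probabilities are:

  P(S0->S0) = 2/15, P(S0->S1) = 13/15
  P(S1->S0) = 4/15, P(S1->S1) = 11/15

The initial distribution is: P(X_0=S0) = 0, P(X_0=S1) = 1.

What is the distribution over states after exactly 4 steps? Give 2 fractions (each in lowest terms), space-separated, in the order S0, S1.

Propagating the distribution step by step (d_{t+1} = d_t * P):
d_0 = (S0=0, S1=1)
  d_1[S0] = 0*2/15 + 1*4/15 = 4/15
  d_1[S1] = 0*13/15 + 1*11/15 = 11/15
d_1 = (S0=4/15, S1=11/15)
  d_2[S0] = 4/15*2/15 + 11/15*4/15 = 52/225
  d_2[S1] = 4/15*13/15 + 11/15*11/15 = 173/225
d_2 = (S0=52/225, S1=173/225)
  d_3[S0] = 52/225*2/15 + 173/225*4/15 = 796/3375
  d_3[S1] = 52/225*13/15 + 173/225*11/15 = 2579/3375
d_3 = (S0=796/3375, S1=2579/3375)
  d_4[S0] = 796/3375*2/15 + 2579/3375*4/15 = 11908/50625
  d_4[S1] = 796/3375*13/15 + 2579/3375*11/15 = 38717/50625
d_4 = (S0=11908/50625, S1=38717/50625)

Answer: 11908/50625 38717/50625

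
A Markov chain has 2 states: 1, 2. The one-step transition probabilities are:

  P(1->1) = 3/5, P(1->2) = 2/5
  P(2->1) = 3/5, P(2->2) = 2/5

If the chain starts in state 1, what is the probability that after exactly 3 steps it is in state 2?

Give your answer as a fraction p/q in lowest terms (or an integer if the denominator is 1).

Computing P^3 by repeated multiplication:
P^1 =
  1: [3/5, 2/5]
  2: [3/5, 2/5]
P^2 =
  1: [3/5, 2/5]
  2: [3/5, 2/5]
P^3 =
  1: [3/5, 2/5]
  2: [3/5, 2/5]

(P^3)[1 -> 2] = 2/5

Answer: 2/5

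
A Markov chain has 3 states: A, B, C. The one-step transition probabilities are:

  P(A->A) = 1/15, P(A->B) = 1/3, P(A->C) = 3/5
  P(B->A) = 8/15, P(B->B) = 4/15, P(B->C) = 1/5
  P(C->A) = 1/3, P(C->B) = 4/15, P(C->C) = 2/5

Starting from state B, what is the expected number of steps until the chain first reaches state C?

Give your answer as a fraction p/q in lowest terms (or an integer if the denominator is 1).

Answer: 55/19

Derivation:
Let h_i = expected steps to first reach C from state i.
Boundary: h_C = 0.
First-step equations for the other states:
  h_A = 1 + 1/15*h_A + 1/3*h_B + 3/5*h_C
  h_B = 1 + 8/15*h_A + 4/15*h_B + 1/5*h_C

Substituting h_C = 0 and rearranging gives the linear system (I - Q) h = 1:
  [14/15, -1/3] . (h_A, h_B) = 1
  [-8/15, 11/15] . (h_A, h_B) = 1

Solving yields:
  h_A = 40/19
  h_B = 55/19

Starting state is B, so the expected hitting time is h_B = 55/19.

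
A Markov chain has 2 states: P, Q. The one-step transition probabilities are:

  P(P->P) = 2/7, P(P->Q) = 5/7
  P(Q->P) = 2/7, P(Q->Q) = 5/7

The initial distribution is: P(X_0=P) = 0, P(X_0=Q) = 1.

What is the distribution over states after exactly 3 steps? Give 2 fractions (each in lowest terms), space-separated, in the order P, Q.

Propagating the distribution step by step (d_{t+1} = d_t * P):
d_0 = (P=0, Q=1)
  d_1[P] = 0*2/7 + 1*2/7 = 2/7
  d_1[Q] = 0*5/7 + 1*5/7 = 5/7
d_1 = (P=2/7, Q=5/7)
  d_2[P] = 2/7*2/7 + 5/7*2/7 = 2/7
  d_2[Q] = 2/7*5/7 + 5/7*5/7 = 5/7
d_2 = (P=2/7, Q=5/7)
  d_3[P] = 2/7*2/7 + 5/7*2/7 = 2/7
  d_3[Q] = 2/7*5/7 + 5/7*5/7 = 5/7
d_3 = (P=2/7, Q=5/7)

Answer: 2/7 5/7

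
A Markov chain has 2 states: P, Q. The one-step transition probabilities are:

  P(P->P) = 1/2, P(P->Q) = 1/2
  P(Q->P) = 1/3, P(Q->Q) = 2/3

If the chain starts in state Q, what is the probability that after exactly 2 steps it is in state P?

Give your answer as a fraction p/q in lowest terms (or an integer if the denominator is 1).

Computing P^2 by repeated multiplication:
P^1 =
  P: [1/2, 1/2]
  Q: [1/3, 2/3]
P^2 =
  P: [5/12, 7/12]
  Q: [7/18, 11/18]

(P^2)[Q -> P] = 7/18

Answer: 7/18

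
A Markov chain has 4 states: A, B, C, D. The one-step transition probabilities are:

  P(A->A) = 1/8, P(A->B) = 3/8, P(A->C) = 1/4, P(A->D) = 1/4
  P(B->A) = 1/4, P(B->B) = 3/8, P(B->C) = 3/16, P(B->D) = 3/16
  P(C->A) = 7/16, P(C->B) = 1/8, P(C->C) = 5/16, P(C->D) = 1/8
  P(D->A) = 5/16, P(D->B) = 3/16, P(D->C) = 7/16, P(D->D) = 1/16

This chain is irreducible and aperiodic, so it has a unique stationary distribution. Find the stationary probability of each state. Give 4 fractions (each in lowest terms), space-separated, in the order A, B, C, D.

Answer: 1261/4529 1238/4529 1276/4529 754/4529

Derivation:
The stationary distribution satisfies pi = pi * P, i.e.:
  pi_A = 1/8*pi_A + 1/4*pi_B + 7/16*pi_C + 5/16*pi_D
  pi_B = 3/8*pi_A + 3/8*pi_B + 1/8*pi_C + 3/16*pi_D
  pi_C = 1/4*pi_A + 3/16*pi_B + 5/16*pi_C + 7/16*pi_D
  pi_D = 1/4*pi_A + 3/16*pi_B + 1/8*pi_C + 1/16*pi_D
with normalization: pi_A + pi_B + pi_C + pi_D = 1.

Using the first 3 balance equations plus normalization, the linear system A*pi = b is:
  [-7/8, 1/4, 7/16, 5/16] . pi = 0
  [3/8, -5/8, 1/8, 3/16] . pi = 0
  [1/4, 3/16, -11/16, 7/16] . pi = 0
  [1, 1, 1, 1] . pi = 1

Solving yields:
  pi_A = 1261/4529
  pi_B = 1238/4529
  pi_C = 1276/4529
  pi_D = 754/4529

Verification (pi * P):
  1261/4529*1/8 + 1238/4529*1/4 + 1276/4529*7/16 + 754/4529*5/16 = 1261/4529 = pi_A  (ok)
  1261/4529*3/8 + 1238/4529*3/8 + 1276/4529*1/8 + 754/4529*3/16 = 1238/4529 = pi_B  (ok)
  1261/4529*1/4 + 1238/4529*3/16 + 1276/4529*5/16 + 754/4529*7/16 = 1276/4529 = pi_C  (ok)
  1261/4529*1/4 + 1238/4529*3/16 + 1276/4529*1/8 + 754/4529*1/16 = 754/4529 = pi_D  (ok)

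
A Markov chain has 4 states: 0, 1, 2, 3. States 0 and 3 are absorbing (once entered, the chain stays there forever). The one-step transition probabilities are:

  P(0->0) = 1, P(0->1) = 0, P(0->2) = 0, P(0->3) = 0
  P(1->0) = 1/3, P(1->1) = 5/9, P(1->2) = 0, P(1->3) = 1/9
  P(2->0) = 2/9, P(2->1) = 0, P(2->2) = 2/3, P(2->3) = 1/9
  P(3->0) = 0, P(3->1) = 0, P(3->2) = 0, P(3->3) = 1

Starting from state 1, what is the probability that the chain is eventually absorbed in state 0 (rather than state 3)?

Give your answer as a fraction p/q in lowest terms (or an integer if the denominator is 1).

Let a_i = P(absorbed in 0 | start in state i).
Boundary conditions: a_0 = 1, a_3 = 0.
For each transient state i, a_i = sum_j P(i->j) * a_j:
  a_1 = 1/3*a_0 + 5/9*a_1 + 0*a_2 + 1/9*a_3
  a_2 = 2/9*a_0 + 0*a_1 + 2/3*a_2 + 1/9*a_3

Substituting a_0 = 1 and a_3 = 0, rearrange to (I - Q) a = r where r[i] = P(i -> 0):
  [4/9, 0] . (a_1, a_2) = 1/3
  [0, 1/3] . (a_1, a_2) = 2/9

Solving yields:
  a_1 = 3/4
  a_2 = 2/3

Starting state is 1, so the absorption probability is a_1 = 3/4.

Answer: 3/4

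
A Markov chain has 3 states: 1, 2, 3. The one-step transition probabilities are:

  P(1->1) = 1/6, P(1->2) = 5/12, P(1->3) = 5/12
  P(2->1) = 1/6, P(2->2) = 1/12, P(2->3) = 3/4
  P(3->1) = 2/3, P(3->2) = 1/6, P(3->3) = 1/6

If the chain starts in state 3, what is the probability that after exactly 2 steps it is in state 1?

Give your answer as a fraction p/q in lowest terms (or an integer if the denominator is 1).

Answer: 1/4

Derivation:
Computing P^2 by repeated multiplication:
P^1 =
  1: [1/6, 5/12, 5/12]
  2: [1/6, 1/12, 3/4]
  3: [2/3, 1/6, 1/6]
P^2 =
  1: [3/8, 25/144, 65/144]
  2: [13/24, 29/144, 37/144]
  3: [1/4, 23/72, 31/72]

(P^2)[3 -> 1] = 1/4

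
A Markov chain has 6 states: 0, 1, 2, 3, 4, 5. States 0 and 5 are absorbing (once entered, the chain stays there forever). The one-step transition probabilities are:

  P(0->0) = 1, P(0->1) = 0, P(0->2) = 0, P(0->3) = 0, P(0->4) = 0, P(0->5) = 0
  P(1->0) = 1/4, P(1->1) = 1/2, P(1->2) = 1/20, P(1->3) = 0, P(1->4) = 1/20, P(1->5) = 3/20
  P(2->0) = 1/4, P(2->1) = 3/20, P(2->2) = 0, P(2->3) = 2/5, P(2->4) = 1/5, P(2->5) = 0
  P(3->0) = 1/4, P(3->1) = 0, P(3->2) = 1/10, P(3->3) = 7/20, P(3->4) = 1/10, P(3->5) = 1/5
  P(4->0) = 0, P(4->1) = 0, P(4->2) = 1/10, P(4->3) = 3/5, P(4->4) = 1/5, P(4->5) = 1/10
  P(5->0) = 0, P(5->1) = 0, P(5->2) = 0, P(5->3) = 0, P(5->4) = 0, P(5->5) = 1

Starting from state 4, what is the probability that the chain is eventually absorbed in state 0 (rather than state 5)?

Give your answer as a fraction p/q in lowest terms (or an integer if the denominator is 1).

Let a_i = P(absorbed in 0 | start in state i).
Boundary conditions: a_0 = 1, a_5 = 0.
For each transient state i, a_i = sum_j P(i->j) * a_j:
  a_1 = 1/4*a_0 + 1/2*a_1 + 1/20*a_2 + 0*a_3 + 1/20*a_4 + 3/20*a_5
  a_2 = 1/4*a_0 + 3/20*a_1 + 0*a_2 + 2/5*a_3 + 1/5*a_4 + 0*a_5
  a_3 = 1/4*a_0 + 0*a_1 + 1/10*a_2 + 7/20*a_3 + 1/10*a_4 + 1/5*a_5
  a_4 = 0*a_0 + 0*a_1 + 1/10*a_2 + 3/5*a_3 + 1/5*a_4 + 1/10*a_5

Substituting a_0 = 1 and a_5 = 0, rearrange to (I - Q) a = r where r[i] = P(i -> 0):
  [1/2, -1/20, 0, -1/20] . (a_1, a_2, a_3, a_4) = 1/4
  [-3/20, 1, -2/5, -1/5] . (a_1, a_2, a_3, a_4) = 1/4
  [0, -1/10, 13/20, -1/10] . (a_1, a_2, a_3, a_4) = 1/4
  [0, -1/10, -3/5, 4/5] . (a_1, a_2, a_3, a_4) = 0

Solving yields:
  a_1 = 3215/5203
  a_2 = 3490/5203
  a_3 = 2945/5203
  a_4 = 2645/5203

Starting state is 4, so the absorption probability is a_4 = 2645/5203.

Answer: 2645/5203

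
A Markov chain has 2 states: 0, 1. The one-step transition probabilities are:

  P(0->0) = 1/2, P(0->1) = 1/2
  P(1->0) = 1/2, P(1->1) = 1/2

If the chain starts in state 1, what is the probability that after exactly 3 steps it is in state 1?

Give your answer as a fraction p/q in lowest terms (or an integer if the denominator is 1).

Computing P^3 by repeated multiplication:
P^1 =
  0: [1/2, 1/2]
  1: [1/2, 1/2]
P^2 =
  0: [1/2, 1/2]
  1: [1/2, 1/2]
P^3 =
  0: [1/2, 1/2]
  1: [1/2, 1/2]

(P^3)[1 -> 1] = 1/2

Answer: 1/2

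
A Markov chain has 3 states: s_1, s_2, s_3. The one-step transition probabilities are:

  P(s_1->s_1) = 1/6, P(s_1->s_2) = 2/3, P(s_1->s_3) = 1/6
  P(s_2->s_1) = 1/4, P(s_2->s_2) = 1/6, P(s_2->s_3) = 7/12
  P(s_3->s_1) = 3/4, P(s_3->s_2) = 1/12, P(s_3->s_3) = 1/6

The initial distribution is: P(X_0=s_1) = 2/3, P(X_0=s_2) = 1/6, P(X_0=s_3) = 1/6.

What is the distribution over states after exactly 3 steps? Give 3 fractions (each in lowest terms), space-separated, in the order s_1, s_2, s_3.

Propagating the distribution step by step (d_{t+1} = d_t * P):
d_0 = (s_1=2/3, s_2=1/6, s_3=1/6)
  d_1[s_1] = 2/3*1/6 + 1/6*1/4 + 1/6*3/4 = 5/18
  d_1[s_2] = 2/3*2/3 + 1/6*1/6 + 1/6*1/12 = 35/72
  d_1[s_3] = 2/3*1/6 + 1/6*7/12 + 1/6*1/6 = 17/72
d_1 = (s_1=5/18, s_2=35/72, s_3=17/72)
  d_2[s_1] = 5/18*1/6 + 35/72*1/4 + 17/72*3/4 = 149/432
  d_2[s_2] = 5/18*2/3 + 35/72*1/6 + 17/72*1/12 = 247/864
  d_2[s_3] = 5/18*1/6 + 35/72*7/12 + 17/72*1/6 = 319/864
d_2 = (s_1=149/432, s_2=247/864, s_3=319/864)
  d_3[s_1] = 149/432*1/6 + 247/864*1/4 + 319/864*3/4 = 263/648
  d_3[s_2] = 149/432*2/3 + 247/864*1/6 + 319/864*1/12 = 3197/10368
  d_3[s_3] = 149/432*1/6 + 247/864*7/12 + 319/864*1/6 = 2963/10368
d_3 = (s_1=263/648, s_2=3197/10368, s_3=2963/10368)

Answer: 263/648 3197/10368 2963/10368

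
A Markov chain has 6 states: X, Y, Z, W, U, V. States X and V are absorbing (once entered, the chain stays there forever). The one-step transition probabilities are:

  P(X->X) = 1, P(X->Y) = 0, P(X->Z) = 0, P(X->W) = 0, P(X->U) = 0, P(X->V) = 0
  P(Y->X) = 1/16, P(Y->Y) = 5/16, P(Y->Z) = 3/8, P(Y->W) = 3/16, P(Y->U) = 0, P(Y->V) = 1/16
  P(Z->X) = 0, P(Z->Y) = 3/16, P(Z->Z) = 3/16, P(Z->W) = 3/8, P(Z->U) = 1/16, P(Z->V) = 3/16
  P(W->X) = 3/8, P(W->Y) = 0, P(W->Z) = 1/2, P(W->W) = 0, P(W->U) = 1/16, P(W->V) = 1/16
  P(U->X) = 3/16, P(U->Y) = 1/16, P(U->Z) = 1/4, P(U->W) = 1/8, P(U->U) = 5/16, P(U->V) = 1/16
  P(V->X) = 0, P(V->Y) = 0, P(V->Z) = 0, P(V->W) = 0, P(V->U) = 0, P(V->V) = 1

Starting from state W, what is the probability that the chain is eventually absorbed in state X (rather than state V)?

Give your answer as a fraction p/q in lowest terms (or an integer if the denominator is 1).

Answer: 8886/13775

Derivation:
Let a_i = P(absorbed in X | start in state i).
Boundary conditions: a_X = 1, a_V = 0.
For each transient state i, a_i = sum_j P(i->j) * a_j:
  a_Y = 1/16*a_X + 5/16*a_Y + 3/8*a_Z + 3/16*a_W + 0*a_U + 1/16*a_V
  a_Z = 0*a_X + 3/16*a_Y + 3/16*a_Z + 3/8*a_W + 1/16*a_U + 3/16*a_V
  a_W = 3/8*a_X + 0*a_Y + 1/2*a_Z + 0*a_W + 1/16*a_U + 1/16*a_V
  a_U = 3/16*a_X + 1/16*a_Y + 1/4*a_Z + 1/8*a_W + 5/16*a_U + 1/16*a_V

Substituting a_X = 1 and a_V = 0, rearrange to (I - Q) a = r where r[i] = P(i -> X):
  [11/16, -3/8, -3/16, 0] . (a_Y, a_Z, a_W, a_U) = 1/16
  [-3/16, 13/16, -3/8, -1/16] . (a_Y, a_Z, a_W, a_U) = 0
  [0, -1/2, 1, -1/16] . (a_Y, a_Z, a_W, a_U) = 3/8
  [-1/16, -1/4, -1/8, 11/16] . (a_Y, a_Z, a_W, a_U) = 3/16

Solving yields:
  a_Y = 1433/2755
  a_Z = 6397/13775
  a_W = 8886/13775
  a_U = 334/551

Starting state is W, so the absorption probability is a_W = 8886/13775.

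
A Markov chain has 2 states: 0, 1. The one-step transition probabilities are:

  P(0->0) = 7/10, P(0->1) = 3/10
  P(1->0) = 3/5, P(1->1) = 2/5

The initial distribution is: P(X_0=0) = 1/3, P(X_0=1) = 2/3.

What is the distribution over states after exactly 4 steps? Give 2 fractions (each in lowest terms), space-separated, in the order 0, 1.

Propagating the distribution step by step (d_{t+1} = d_t * P):
d_0 = (0=1/3, 1=2/3)
  d_1[0] = 1/3*7/10 + 2/3*3/5 = 19/30
  d_1[1] = 1/3*3/10 + 2/3*2/5 = 11/30
d_1 = (0=19/30, 1=11/30)
  d_2[0] = 19/30*7/10 + 11/30*3/5 = 199/300
  d_2[1] = 19/30*3/10 + 11/30*2/5 = 101/300
d_2 = (0=199/300, 1=101/300)
  d_3[0] = 199/300*7/10 + 101/300*3/5 = 1999/3000
  d_3[1] = 199/300*3/10 + 101/300*2/5 = 1001/3000
d_3 = (0=1999/3000, 1=1001/3000)
  d_4[0] = 1999/3000*7/10 + 1001/3000*3/5 = 19999/30000
  d_4[1] = 1999/3000*3/10 + 1001/3000*2/5 = 10001/30000
d_4 = (0=19999/30000, 1=10001/30000)

Answer: 19999/30000 10001/30000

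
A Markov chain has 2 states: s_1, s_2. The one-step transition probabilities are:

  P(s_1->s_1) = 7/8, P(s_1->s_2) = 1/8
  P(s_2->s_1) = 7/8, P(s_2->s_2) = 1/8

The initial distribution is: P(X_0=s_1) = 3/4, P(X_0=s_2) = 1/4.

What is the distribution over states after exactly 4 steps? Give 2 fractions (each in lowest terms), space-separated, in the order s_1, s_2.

Propagating the distribution step by step (d_{t+1} = d_t * P):
d_0 = (s_1=3/4, s_2=1/4)
  d_1[s_1] = 3/4*7/8 + 1/4*7/8 = 7/8
  d_1[s_2] = 3/4*1/8 + 1/4*1/8 = 1/8
d_1 = (s_1=7/8, s_2=1/8)
  d_2[s_1] = 7/8*7/8 + 1/8*7/8 = 7/8
  d_2[s_2] = 7/8*1/8 + 1/8*1/8 = 1/8
d_2 = (s_1=7/8, s_2=1/8)
  d_3[s_1] = 7/8*7/8 + 1/8*7/8 = 7/8
  d_3[s_2] = 7/8*1/8 + 1/8*1/8 = 1/8
d_3 = (s_1=7/8, s_2=1/8)
  d_4[s_1] = 7/8*7/8 + 1/8*7/8 = 7/8
  d_4[s_2] = 7/8*1/8 + 1/8*1/8 = 1/8
d_4 = (s_1=7/8, s_2=1/8)

Answer: 7/8 1/8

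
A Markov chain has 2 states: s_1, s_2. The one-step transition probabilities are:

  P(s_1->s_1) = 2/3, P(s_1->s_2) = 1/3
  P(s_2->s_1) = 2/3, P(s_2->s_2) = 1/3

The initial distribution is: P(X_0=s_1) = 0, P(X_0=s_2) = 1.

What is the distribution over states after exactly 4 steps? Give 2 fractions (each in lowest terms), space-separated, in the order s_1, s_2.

Answer: 2/3 1/3

Derivation:
Propagating the distribution step by step (d_{t+1} = d_t * P):
d_0 = (s_1=0, s_2=1)
  d_1[s_1] = 0*2/3 + 1*2/3 = 2/3
  d_1[s_2] = 0*1/3 + 1*1/3 = 1/3
d_1 = (s_1=2/3, s_2=1/3)
  d_2[s_1] = 2/3*2/3 + 1/3*2/3 = 2/3
  d_2[s_2] = 2/3*1/3 + 1/3*1/3 = 1/3
d_2 = (s_1=2/3, s_2=1/3)
  d_3[s_1] = 2/3*2/3 + 1/3*2/3 = 2/3
  d_3[s_2] = 2/3*1/3 + 1/3*1/3 = 1/3
d_3 = (s_1=2/3, s_2=1/3)
  d_4[s_1] = 2/3*2/3 + 1/3*2/3 = 2/3
  d_4[s_2] = 2/3*1/3 + 1/3*1/3 = 1/3
d_4 = (s_1=2/3, s_2=1/3)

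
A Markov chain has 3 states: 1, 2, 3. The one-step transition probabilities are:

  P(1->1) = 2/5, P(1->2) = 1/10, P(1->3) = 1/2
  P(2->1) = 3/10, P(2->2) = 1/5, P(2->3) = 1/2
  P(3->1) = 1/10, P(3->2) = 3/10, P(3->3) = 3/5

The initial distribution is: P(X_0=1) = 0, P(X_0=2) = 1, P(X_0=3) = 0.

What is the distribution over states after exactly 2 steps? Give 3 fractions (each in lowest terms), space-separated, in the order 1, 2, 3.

Answer: 23/100 11/50 11/20

Derivation:
Propagating the distribution step by step (d_{t+1} = d_t * P):
d_0 = (1=0, 2=1, 3=0)
  d_1[1] = 0*2/5 + 1*3/10 + 0*1/10 = 3/10
  d_1[2] = 0*1/10 + 1*1/5 + 0*3/10 = 1/5
  d_1[3] = 0*1/2 + 1*1/2 + 0*3/5 = 1/2
d_1 = (1=3/10, 2=1/5, 3=1/2)
  d_2[1] = 3/10*2/5 + 1/5*3/10 + 1/2*1/10 = 23/100
  d_2[2] = 3/10*1/10 + 1/5*1/5 + 1/2*3/10 = 11/50
  d_2[3] = 3/10*1/2 + 1/5*1/2 + 1/2*3/5 = 11/20
d_2 = (1=23/100, 2=11/50, 3=11/20)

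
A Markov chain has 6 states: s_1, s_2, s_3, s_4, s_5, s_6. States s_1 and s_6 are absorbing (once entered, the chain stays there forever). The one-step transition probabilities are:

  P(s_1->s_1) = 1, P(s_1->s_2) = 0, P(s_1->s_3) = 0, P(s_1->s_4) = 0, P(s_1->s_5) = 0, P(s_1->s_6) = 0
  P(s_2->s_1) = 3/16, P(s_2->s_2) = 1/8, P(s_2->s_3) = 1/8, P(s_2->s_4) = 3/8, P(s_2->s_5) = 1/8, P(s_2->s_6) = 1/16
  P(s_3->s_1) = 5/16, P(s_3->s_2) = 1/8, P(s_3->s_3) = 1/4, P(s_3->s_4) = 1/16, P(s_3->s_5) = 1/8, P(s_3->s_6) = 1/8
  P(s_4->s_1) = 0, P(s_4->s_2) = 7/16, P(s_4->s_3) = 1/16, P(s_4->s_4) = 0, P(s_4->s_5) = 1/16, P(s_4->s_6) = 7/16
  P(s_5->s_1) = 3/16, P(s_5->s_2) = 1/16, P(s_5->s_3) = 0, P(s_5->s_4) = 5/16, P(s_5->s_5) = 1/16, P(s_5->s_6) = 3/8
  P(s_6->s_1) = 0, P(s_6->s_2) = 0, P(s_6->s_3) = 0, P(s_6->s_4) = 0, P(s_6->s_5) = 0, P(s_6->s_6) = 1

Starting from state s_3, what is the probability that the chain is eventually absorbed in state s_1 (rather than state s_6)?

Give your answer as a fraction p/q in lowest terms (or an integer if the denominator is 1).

Answer: 8099/14354

Derivation:
Let a_i = P(absorbed in s_1 | start in state i).
Boundary conditions: a_s_1 = 1, a_s_6 = 0.
For each transient state i, a_i = sum_j P(i->j) * a_j:
  a_s_2 = 3/16*a_s_1 + 1/8*a_s_2 + 1/8*a_s_3 + 3/8*a_s_4 + 1/8*a_s_5 + 1/16*a_s_6
  a_s_3 = 5/16*a_s_1 + 1/8*a_s_2 + 1/4*a_s_3 + 1/16*a_s_4 + 1/8*a_s_5 + 1/8*a_s_6
  a_s_4 = 0*a_s_1 + 7/16*a_s_2 + 1/16*a_s_3 + 0*a_s_4 + 1/16*a_s_5 + 7/16*a_s_6
  a_s_5 = 3/16*a_s_1 + 1/16*a_s_2 + 0*a_s_3 + 5/16*a_s_4 + 1/16*a_s_5 + 3/8*a_s_6

Substituting a_s_1 = 1 and a_s_6 = 0, rearrange to (I - Q) a = r where r[i] = P(i -> s_1):
  [7/8, -1/8, -3/8, -1/8] . (a_s_2, a_s_3, a_s_4, a_s_5) = 3/16
  [-1/8, 3/4, -1/16, -1/8] . (a_s_2, a_s_3, a_s_4, a_s_5) = 5/16
  [-7/16, -1/16, 1, -1/16] . (a_s_2, a_s_3, a_s_4, a_s_5) = 0
  [-1/16, 0, -5/16, 15/16] . (a_s_2, a_s_3, a_s_4, a_s_5) = 3/16

Solving yields:
  a_s_2 = 12831/28708
  a_s_3 = 8099/14354
  a_s_4 = 1797/7177
  a_s_5 = 8993/28708

Starting state is s_3, so the absorption probability is a_s_3 = 8099/14354.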